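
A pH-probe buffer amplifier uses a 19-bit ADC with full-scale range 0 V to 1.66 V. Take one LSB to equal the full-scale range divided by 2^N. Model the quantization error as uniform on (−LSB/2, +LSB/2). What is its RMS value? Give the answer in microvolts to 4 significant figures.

Full-scale range = 1.66 V.
LSB = 1.66 V ÷ 2^19 = 1.66/524288 V = 3.16620 µV.
RMS of a uniform error over width LSB is LSB/√12 = 0.9140 µV.

0.9140 µV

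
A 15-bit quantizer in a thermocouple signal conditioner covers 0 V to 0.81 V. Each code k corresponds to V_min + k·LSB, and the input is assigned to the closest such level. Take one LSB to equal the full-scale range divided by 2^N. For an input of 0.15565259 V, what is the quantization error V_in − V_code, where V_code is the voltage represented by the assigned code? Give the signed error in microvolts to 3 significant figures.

−4.45 µV

Full-scale range = 0.81 V. LSB = 0.81 V / 2^15 ≈ 24.72 µV.
(0.15565259 − (0)) / LSB = 0.15565259 × 32768/0.81 = 6296.8198. Nearest integer: k = 6297.
Reconstructed level: 0 + 6297 × 0.81/32768 V = 0.15565704346 V.
e = 0.15565259 − (0.15565704346) = −4.45 µV.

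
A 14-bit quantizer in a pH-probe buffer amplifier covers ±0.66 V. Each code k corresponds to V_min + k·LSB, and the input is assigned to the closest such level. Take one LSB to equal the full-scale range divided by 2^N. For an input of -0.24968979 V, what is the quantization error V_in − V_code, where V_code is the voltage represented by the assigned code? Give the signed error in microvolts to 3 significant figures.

−14.5 µV

Span: 0.66 V − (-0.66 V) = 1.32 V. LSB = 1.32 V / 2^14 ≈ 80.57 µV.
Position in LSBs: (-0.24968979 − (-0.66)) × 16384/1.32 = 5092.8201; rounding gives k = 5093.
Reconstructed level: -0.66 + 5093 × 1.32/16384 V = -0.24967529297 V.
e = -0.24968979 − (-0.24967529297) = −14.5 µV.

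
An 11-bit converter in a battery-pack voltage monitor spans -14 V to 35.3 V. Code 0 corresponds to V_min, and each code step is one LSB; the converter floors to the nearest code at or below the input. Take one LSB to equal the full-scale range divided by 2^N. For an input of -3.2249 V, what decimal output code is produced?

447

Span: 35.3 V − (-14 V) = 49.3 V. LSB = 49.3 V / 2^11 ≈ 24.07 mV.
(V_in − V_min) × 2^11/range = (-3.2249 − (-14)) × 2048/49.3 = 447.615.
Floor → code = 447.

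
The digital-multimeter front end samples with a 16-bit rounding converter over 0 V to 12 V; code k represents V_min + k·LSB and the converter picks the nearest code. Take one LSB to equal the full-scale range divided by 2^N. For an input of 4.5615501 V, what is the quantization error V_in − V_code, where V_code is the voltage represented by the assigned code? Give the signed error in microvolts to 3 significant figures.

+26.7 µV

V_FS = 12 V. LSB = 12 V / 2^16 ≈ 183.1 µV.
Position in LSBs: (4.5615501 − (0)) × 65536/12 = 24912.1456; rounding gives k = 24912.
Reconstructed level: 0 + 24912 × 12/65536 V = 4.5615234375 V.
V_in − V_code = 4.5615501 − (4.5615234375) = +26.7 µV.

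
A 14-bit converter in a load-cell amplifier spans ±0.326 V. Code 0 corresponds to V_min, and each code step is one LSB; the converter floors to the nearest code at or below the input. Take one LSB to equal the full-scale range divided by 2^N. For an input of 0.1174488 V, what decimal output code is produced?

11143

Range = 0.326 − (-0.326) = 0.652 V. LSB = 0.652 V / 2^14 ≈ 39.79 µV.
V_in − V_min = 0.1174488 − (-0.326) = 0.4434488 V.
Divide by LSB: 0.4434488 × 16384/0.652 = 11143.3514.
Truncating gives code 11143.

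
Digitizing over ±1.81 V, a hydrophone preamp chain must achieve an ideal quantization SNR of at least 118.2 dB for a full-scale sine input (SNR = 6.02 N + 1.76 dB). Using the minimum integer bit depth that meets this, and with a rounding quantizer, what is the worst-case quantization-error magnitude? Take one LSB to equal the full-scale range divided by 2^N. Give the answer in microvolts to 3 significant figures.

Span: 1.81 V − (-1.81 V) = 3.62 V.
N ≥ (118.2 − 1.76)/6.02 = 19.342 → N_min = 20.
One LSB is 3.62 V / 1048576 = 3.4523 µV.
|e|_max = LSB/2 = 1.73 µV.

1.73 µV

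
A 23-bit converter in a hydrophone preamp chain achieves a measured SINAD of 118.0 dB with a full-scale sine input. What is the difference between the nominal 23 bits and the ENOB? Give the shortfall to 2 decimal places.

3.69 bits

N_eff = (118.0 − 1.76)/6.02 = 19.3090 bits.
Shortfall = 23 − 19.3090 = 3.6910 bits.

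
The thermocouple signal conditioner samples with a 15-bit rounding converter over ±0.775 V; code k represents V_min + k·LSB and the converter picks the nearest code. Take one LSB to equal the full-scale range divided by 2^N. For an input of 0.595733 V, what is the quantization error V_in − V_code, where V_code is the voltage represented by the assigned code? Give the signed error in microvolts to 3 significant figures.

+8.51 µV

Range = 0.775 − (-0.775) = 1.55 V. LSB = 1.55 V / 2^15 ≈ 47.30 µV.
(0.595733 − (-0.775)) / LSB = 1.370733 × 32768/1.55 = 28978.1800. Nearest integer: k = 28978.
Reconstructed level: -0.775 + 28978 × 1.55/32768 V = 0.59572448730 V.
Error = V_in − V_code = 0.595733 − (0.59572448730) = +8.51 µV.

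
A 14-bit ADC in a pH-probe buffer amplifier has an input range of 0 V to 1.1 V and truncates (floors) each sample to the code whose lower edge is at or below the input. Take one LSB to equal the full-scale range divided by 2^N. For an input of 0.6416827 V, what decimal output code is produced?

9557

V_FS = 1.1 V. LSB = 1.1 V / 2^14 ≈ 67.14 µV.
V_in − V_min = 0.6416827 − (0) = 0.6416827 V.
Divide by LSB: 0.6416827 × 16384/1.1 = 9557.5721.
Truncating gives code 9557.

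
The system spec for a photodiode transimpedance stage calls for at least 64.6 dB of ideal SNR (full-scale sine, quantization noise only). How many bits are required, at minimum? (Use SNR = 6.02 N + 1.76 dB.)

Solving 6.02 N ≥ 64.6 − 1.76: N ≥ 10.439. Round up → N = 11.

11 bits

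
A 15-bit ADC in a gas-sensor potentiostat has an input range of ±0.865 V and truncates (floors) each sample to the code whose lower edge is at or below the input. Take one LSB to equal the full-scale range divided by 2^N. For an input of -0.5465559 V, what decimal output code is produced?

Range = 0.865 − (-0.865) = 1.73 V. LSB = 1.73 V / 2^15 ≈ 52.80 µV.
(V_in − V_min) × 2^15/range = (-0.5465559 − (-0.865)) × 32768/1.73 = 6031.663.
Floor → code = 6031.

6031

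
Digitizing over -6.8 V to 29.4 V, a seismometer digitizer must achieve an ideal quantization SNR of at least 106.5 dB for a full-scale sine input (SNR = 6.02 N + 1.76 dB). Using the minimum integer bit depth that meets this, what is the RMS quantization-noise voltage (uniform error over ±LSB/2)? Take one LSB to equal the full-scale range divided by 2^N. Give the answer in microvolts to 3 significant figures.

Full-scale range = 29.4 V − (-6.8 V) = 36.2 V.
Required N = ⌈(106.5 − 1.76)/6.02⌉ = ⌈17.399⌉ = 18.
Step size = 36.2/262144 V = 138.09 µV.
RMS noise = LSB/√12 = 39.9 µV.

39.9 µV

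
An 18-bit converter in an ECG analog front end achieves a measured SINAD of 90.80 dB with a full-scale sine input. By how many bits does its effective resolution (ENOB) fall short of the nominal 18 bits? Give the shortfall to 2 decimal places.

N_eff = (90.80 − 1.76)/6.02 = 14.7907 bits.
18 − 14.7907 = 3.21 bits below nominal.

3.21 bits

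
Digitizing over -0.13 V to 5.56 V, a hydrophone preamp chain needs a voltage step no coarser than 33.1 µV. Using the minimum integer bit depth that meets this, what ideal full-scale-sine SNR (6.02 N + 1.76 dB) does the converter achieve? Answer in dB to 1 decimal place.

110.1 dB

The full-scale span is 5.56 − (-0.13) = 5.69 V.
Need 2^N ≥ 5.69 V / 33.1 µV = 171900 → N_min = 18.
6.02(18) + 1.76 = 110.12 dB.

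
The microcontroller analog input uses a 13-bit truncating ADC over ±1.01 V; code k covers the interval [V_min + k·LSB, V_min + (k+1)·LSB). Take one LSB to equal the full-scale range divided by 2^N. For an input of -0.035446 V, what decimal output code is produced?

3952

Range = 1.01 − (-1.01) = 2.02 V. LSB = 2.02 V / 2^13 ≈ 246.6 µV.
V_in − V_min = -0.035446 − (-1.01) = 0.974554 V.
Divide by LSB: 0.974554 × 8192/2.02 = 3952.2507.
Truncating gives code 3952.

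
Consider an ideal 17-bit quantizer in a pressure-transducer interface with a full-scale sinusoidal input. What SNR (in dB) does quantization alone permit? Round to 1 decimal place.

6.02(17) + 1.76 = 102.34 + 1.76 = 104.10 dB.

104.1 dB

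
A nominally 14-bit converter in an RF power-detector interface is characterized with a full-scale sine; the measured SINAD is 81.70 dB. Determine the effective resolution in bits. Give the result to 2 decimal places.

ENOB = (SINAD − 1.76) / 6.02 = (81.70 − 1.76) / 6.02 = 79.94 / 6.02 = 13.2791.

13.28 bits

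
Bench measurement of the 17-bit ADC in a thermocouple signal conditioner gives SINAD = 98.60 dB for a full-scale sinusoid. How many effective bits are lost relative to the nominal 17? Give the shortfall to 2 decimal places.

N_eff = (98.60 − 1.76)/6.02 = 16.0864 bits.
Lost resolution: 17 − 16.0864 = 0.9136 bits.

0.91 bits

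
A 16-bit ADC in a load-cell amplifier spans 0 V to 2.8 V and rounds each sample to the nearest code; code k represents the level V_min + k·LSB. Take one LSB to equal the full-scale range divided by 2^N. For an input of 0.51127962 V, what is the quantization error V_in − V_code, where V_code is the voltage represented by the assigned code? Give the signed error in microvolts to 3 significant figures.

−5.78 µV

Full-scale range = 2.8 V. LSB = 2.8 V / 2^16 ≈ 42.72 µV.
(0.51127962 − (0)) / LSB = 0.51127962 × 65536/2.8 = 11966.8647. Nearest integer: k = 11967.
Reconstructed level: 0 + 11967 × 2.8/65536 V = 0.51128540039 V.
V_in − V_code = 0.51127962 − (0.51128540039) = −5.78 µV.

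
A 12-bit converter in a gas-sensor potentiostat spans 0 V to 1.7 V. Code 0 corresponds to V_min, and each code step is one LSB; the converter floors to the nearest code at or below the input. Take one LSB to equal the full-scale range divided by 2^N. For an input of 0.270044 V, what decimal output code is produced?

650

Range is 1.7 V. LSB = 1.7 V / 2^12 ≈ 415.0 µV.
V_in − V_min = 0.270044 − (0) = 0.270044 V.
Divide by LSB: 0.270044 × 4096/1.7 = 650.6472.
Truncating gives code 650.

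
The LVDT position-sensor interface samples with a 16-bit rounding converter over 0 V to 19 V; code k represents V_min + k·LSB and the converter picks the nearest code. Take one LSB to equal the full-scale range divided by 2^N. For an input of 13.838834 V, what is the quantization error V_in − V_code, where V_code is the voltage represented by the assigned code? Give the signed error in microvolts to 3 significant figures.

Span = 19 V. LSB = 19 V / 2^16 ≈ 289.9 µV.
(13.838834 − (0)) / LSB = 13.838834 × 65536/19 = 47733.7803. Nearest integer: k = 47734.
V_code = 0 + (47734/65536) × 19 = 13.838897705 V.
V_in − V_code = 13.838834 − (13.838897705) = −63.7 µV.

−63.7 µV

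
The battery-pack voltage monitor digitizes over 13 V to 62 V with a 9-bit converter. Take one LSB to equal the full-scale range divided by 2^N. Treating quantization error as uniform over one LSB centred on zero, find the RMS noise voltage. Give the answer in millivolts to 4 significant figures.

Full-scale range = 62 V − (13 V) = 49 V.
LSB = 49 V / 2^9 = 95.7031 mV.
For a uniform distribution on [−LSB/2, +LSB/2], V_rms = LSB/√12 = 95.7031 mV/3.4641 = 27.63 mV.

27.63 mV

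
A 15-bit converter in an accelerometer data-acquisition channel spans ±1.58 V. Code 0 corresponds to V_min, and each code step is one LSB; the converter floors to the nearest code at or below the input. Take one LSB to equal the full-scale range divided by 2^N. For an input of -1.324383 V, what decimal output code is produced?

Span: 1.58 V − (-1.58 V) = 3.16 V. LSB = 3.16 V / 2^15 ≈ 96.44 µV.
(V_in − V_min) × 2^15/range = (-1.324383 − (-1.58)) × 32768/3.16 = 2650.651.
Floor → code = 2650.

2650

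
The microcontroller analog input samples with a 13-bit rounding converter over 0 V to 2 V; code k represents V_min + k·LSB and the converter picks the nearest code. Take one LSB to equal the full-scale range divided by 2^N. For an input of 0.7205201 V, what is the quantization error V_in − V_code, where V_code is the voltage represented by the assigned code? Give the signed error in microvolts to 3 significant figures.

+61.1 µV

Full-scale range = 2 V. LSB = 2 V / 2^13 ≈ 244.1 µV.
(V_in − V_min)/LSB = (0.7205201 − (0)) × 8192/2 = 2951.2503 → nearest code k = 2951.
Reconstructed level: 0 + 2951 × 2/8192 V = 0.7204589844 V.
e = 0.7205201 − (0.7204589844) = +61.1 µV.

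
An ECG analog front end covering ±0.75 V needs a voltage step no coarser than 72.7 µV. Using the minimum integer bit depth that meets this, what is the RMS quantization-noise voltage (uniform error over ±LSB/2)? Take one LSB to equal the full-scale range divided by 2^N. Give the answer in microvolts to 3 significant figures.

Full-scale range = 0.75 V − (-0.75 V) = 1.5 V.
Levels needed ≥ 1.5/72.7 µV = 20630. 2^15 = 32768 suffices, so N_min = 15.
LSB = 1.5 V / 2^15 = 45.776 µV.
RMS noise = LSB/√12 = 13.2 µV.

13.2 µV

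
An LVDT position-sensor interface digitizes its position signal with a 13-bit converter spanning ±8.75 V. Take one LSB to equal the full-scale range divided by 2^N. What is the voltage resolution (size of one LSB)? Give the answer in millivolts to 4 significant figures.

Span: 8.75 V − (-8.75 V) = 17.5 V.
There are 2^13 = 8192 steps.
One LSB is 17.5 V / 8192 = 2.136 mV.

2.136 mV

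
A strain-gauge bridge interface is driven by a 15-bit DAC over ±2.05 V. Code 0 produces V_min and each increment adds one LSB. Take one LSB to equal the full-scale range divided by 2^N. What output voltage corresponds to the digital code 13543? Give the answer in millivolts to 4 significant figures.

-355.5 mV

Range = 2.05 − (-2.05) = 4.1 V. LSB = 4.1 V / 2^15.
V_out = V_min + code × LSB = -2.05 V + 13543 × 4.1 V / 32768
      = -2.05 + 1.69453 = -0.355472 V.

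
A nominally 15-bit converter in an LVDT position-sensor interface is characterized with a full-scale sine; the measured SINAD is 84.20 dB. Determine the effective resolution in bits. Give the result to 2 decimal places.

13.69 bits

ENOB = (84.20 − 1.76)/6.02 = 13.6944 bits.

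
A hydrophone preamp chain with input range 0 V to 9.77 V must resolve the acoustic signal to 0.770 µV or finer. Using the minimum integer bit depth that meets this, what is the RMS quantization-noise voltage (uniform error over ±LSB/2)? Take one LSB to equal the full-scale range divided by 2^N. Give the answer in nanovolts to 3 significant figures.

168 nV

Range is 9.77 V.
Required number of levels: 9.77/0.770 µV = 1.2688e7; smallest N with 2^N ≥ that is 24.
LSB = 9.77 V ÷ 2^24 = 9.77/16777216 V = 0.58234 µV.
σ_q = LSB/√12 = 0.58234 µV/3.4641 = 168 nV.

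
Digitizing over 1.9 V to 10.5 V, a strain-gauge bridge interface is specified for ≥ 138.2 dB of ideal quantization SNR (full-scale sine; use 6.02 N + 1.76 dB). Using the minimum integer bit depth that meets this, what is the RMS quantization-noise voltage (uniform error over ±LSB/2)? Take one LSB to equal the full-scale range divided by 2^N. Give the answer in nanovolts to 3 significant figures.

296 nV

Range = 10.5 − (1.9) = 8.6 V.
N ≥ (138.2 − 1.76)/6.02 = 22.664 → N_min = 23.
One LSB is 8.6 V / 8388608 = 1.0252 µV.
σ_q = LSB/√12 = 1.0252 µV/3.4641 = 296 nV.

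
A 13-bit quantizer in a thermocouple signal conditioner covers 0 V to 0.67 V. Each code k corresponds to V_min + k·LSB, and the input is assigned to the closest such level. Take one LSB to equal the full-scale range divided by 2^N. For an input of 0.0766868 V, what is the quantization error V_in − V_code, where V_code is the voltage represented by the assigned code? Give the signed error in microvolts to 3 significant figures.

Range is 0.67 V. LSB = 0.67 V / 2^13 ≈ 81.79 µV.
(0.0766868 − (0)) / LSB = 0.0766868 × 8192/0.67 = 937.6392. Nearest integer: k = 938.
V_code = V_min + k × range/2^13 = 0 + 938 × 0.67/8192 = 0.07671630859 V.
Error = V_in − V_code = 0.0766868 − (0.07671630859) = −29.5 µV.

−29.5 µV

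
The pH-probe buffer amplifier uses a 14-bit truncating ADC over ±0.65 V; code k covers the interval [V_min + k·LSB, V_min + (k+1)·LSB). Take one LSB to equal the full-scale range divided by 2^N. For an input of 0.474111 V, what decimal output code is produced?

14167

The full-scale span is 0.65 − (-0.65) = 1.3 V. LSB = 1.3 V / 2^14 ≈ 79.35 µV.
V_in − V_min = 0.474111 − (-0.65) = 1.124111 V.
Divide by LSB: 1.124111 × 16384/1.3 = 14167.2574.
Truncating gives code 14167.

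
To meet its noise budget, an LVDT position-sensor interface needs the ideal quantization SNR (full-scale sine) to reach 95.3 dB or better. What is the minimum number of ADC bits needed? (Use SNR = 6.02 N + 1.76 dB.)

Solving 6.02 N ≥ 95.3 − 1.76: N ≥ 15.538. Round up → N = 16.

16 bits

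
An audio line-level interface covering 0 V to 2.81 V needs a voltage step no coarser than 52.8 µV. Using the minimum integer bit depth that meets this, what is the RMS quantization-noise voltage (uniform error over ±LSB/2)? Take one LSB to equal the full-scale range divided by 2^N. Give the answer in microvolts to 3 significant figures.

Range is 2.81 V.
Required number of levels: 2.81/52.8 µV = 53220; smallest N with 2^N ≥ that is 16.
One LSB is 2.81 V / 65536 = 42.877 µV.
σ_q = LSB/√12 = 42.877 µV/3.4641 = 12.4 µV.

12.4 µV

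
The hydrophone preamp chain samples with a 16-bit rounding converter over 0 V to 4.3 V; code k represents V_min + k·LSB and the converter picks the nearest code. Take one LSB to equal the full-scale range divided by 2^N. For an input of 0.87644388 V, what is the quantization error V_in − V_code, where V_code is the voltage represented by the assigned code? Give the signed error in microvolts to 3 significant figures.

−11.8 µV

V_FS = 4.3 V. LSB = 4.3 V / 2^16 ≈ 65.61 µV.
(0.87644388 − (0)) / LSB = 0.87644388 × 65536/4.3 = 13357.8200. Nearest integer: k = 13358.
V_code = 0 + (13358/65536) × 4.3 = 0.87645568848 V.
Error = V_in − V_code = 0.87644388 − (0.87645568848) = −11.8 µV.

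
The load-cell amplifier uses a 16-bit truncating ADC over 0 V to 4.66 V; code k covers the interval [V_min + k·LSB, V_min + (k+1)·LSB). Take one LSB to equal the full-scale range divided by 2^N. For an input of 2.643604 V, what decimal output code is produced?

Full-scale range = 4.66 V. LSB = 4.66 V / 2^16 ≈ 71.11 µV.
(V_in − V_min) × 2^16/range = (2.643604 − (0)) × 65536/4.66 = 37178.376.
Floor → code = 37178.

37178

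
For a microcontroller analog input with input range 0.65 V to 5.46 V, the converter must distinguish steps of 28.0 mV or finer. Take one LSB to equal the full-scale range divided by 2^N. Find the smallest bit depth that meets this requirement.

Range = 5.46 − (0.65) = 4.81 V.
Need 2^N ≥ 4.81 V / 28.0 mV = 171.8 → N_min = 8.

8 bits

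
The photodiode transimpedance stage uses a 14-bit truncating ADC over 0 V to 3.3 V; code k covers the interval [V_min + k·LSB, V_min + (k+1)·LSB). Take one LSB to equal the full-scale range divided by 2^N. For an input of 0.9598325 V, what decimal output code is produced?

Span = 3.3 V. LSB = 3.3 V / 2^14 ≈ 201.4 µV.
code = ⌊(V_in − V_min)/LSB⌋ = ⌊(V_in − V_min) × 2^14 / range⌋
     = ⌊(0.9598325 − (0)) × 16384 / 3.3⌋ = ⌊0.9598325 × 16384/3.3⌋
     = ⌊4765.423⌋ = 4765.

4765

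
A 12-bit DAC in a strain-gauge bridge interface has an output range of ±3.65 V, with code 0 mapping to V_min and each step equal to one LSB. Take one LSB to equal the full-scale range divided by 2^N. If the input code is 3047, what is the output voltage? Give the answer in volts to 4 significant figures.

The full-scale span is 3.65 − (-3.65) = 7.3 V. LSB = 7.3 V / 2^12.
V_out = -3.65 + 3047 × (7.3/4096) V
      = -3.65 V + 5.43044 V = 1.78044 V.

1.780 V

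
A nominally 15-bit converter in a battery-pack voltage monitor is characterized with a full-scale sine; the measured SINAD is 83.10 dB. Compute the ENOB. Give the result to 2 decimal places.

ENOB = (83.10 − 1.76)/6.02 = 13.5116 bits.

13.51 bits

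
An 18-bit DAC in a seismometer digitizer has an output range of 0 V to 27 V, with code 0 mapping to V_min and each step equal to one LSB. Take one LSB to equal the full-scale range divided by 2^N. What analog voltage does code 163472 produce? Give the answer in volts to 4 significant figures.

16.84 V

Span = 27 V. LSB = 27 V / 2^18.
V_out = 0 + 163472 × (27/262144) V
      = 0 V + 16.8371 V = 16.8371 V.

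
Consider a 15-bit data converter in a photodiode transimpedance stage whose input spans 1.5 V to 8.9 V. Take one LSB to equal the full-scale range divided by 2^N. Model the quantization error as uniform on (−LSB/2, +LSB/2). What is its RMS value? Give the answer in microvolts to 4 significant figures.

65.19 µV

The full-scale span is 8.9 − (1.5) = 7.4 V.
Step size = 7.4/32768 V = 225.830 µV.
σ_q = LSB/√12 = 225.830 µV/3.4641 = 65.19 µV.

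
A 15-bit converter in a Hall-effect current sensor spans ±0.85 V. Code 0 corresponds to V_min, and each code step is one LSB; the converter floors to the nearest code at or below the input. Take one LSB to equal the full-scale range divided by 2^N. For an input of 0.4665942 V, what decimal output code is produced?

Span: 0.85 V − (-0.85 V) = 1.7 V. LSB = 1.7 V / 2^15 ≈ 51.88 µV.
V_in − V_min = 0.4665942 − (-0.85) = 1.3165942 V.
Divide by LSB: 1.3165942 × 32768/1.7 = 25377.7404.
Truncating gives code 25377.

25377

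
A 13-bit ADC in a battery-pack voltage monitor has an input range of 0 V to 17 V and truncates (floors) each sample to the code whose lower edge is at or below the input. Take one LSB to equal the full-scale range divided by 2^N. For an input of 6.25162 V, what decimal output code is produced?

Range is 17 V. LSB = 17 V / 2^13 ≈ 2.075 mV.
(V_in − V_min) × 2^13/range = (6.25162 − (0)) × 8192/17 = 3012.545.
Floor → code = 3012.

3012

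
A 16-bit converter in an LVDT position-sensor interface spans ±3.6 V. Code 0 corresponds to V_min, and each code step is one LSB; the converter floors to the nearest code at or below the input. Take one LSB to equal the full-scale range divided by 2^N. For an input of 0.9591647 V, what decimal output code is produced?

Full-scale range = 3.6 V − (-3.6 V) = 7.2 V. LSB = 7.2 V / 2^16 ≈ 109.9 µV.
code = ⌊(V_in − V_min)/LSB⌋ = ⌊(V_in − V_min) × 2^16 / range⌋
     = ⌊(0.9591647 − (-3.6)) × 65536 / 7.2⌋ = ⌊4.5591647 × 65536/7.2⌋
     = ⌊41498.530⌋ = 41498.

41498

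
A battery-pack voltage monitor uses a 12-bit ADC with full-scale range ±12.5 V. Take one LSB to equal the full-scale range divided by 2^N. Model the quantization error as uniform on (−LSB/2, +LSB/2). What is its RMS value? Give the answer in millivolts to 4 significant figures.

1.762 mV

Range = 12.5 − (-12.5) = 25 V.
Step size = 25/4096 V = 6.10352 mV.
V_rms = LSB/√12 = 6.10352 mV / √12 = 1.762 mV.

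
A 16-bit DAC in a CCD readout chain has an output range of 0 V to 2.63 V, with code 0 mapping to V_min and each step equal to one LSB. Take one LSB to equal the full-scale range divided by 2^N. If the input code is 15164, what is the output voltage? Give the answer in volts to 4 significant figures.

V_FS = 2.63 V. LSB = 2.63 V / 2^16.
Output = V_min + (15164/65536) × range = 0 + 0.231384 × 2.63 V
      = 0 V + 0.608541 V = 0.608541 V.

0.6085 V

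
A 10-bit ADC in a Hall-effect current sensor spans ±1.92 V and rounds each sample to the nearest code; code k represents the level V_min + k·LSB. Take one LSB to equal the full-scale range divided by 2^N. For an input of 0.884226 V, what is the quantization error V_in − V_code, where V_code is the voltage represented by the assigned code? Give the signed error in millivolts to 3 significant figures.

−0.774 mV

Full-scale range = 1.92 V − (-1.92 V) = 3.84 V. LSB = 3.84 V / 2^10 ≈ 3.750 mV.
(V_in − V_min)/LSB = (0.884226 − (-1.92)) × 1024/3.84 = 747.7936 → nearest code k = 748.
V_code = -1.92 + (748/1024) × 3.84 = 0.8850000000 V.
e = 0.884226 − (0.8850000000) = −0.774 mV.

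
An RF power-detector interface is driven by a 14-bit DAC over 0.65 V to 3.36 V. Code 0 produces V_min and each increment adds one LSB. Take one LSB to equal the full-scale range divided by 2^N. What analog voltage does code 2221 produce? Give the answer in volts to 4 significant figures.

Full-scale range = 3.36 V − (0.65 V) = 2.71 V. LSB = 2.71 V / 2^14.
V_out = V_min + code × LSB = 0.65 V + 2221 × 2.71 V / 16384
      = 0.65 + 0.367365 = 1.01737 V.

1.017 V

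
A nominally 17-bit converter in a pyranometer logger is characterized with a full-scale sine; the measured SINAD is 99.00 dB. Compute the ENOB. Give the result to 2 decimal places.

ENOB = (99.00 − 1.76)/6.02 = 16.1528 bits.

16.15 bits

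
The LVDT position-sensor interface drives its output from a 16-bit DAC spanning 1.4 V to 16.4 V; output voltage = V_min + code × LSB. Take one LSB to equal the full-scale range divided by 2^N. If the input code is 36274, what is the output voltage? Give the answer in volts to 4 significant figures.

9.702 V

Full-scale range = 16.4 V − (1.4 V) = 15 V. LSB = 15 V / 2^16.
V_out = 1.4 + 36274 × (15/65536) V
      = 1.4 V + 8.30246 V = 9.70246 V.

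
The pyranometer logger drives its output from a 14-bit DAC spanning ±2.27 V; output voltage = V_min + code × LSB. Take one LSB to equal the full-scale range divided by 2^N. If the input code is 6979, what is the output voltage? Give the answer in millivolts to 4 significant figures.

Full-scale range = 2.27 V − (-2.27 V) = 4.54 V. LSB = 4.54 V / 2^14.
V_out = -2.27 + 6979 × (4.54/16384) V
      = -2.27 + 1.93388 = -0.336122 V.

-336.1 mV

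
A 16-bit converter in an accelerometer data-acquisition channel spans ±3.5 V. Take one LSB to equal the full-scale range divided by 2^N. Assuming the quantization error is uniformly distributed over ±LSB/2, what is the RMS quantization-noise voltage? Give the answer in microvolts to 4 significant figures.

30.83 µV

Span: 3.5 V − (-3.5 V) = 7 V.
Step size = 7/65536 V = 106.812 µV.
RMS of a uniform error over width LSB is LSB/√12 = 30.83 µV.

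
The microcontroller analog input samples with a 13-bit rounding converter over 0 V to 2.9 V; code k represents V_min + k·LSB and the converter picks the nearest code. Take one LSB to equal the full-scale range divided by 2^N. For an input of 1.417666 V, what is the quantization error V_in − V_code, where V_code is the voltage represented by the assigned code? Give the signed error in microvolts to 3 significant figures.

Span = 2.9 V. LSB = 2.9 V / 2^13 ≈ 354.0 µV.
(V_in − V_min)/LSB = (1.417666 − (0)) × 8192/2.9 = 4004.6620 → nearest code k = 4005.
V_code = 0 + (4005/8192) × 2.9 = 1.417785645 V.
e = 1.417666 − (1.417785645) = −120 µV.

−120 µV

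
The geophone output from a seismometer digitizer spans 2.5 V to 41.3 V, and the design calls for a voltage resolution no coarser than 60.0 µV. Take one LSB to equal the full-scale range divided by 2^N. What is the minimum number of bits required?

The full-scale span is 41.3 − (2.5) = 38.8 V.
Required number of levels: 38.8/60.0 µV = 646670; smallest N with 2^N ≥ that is 20.

20 bits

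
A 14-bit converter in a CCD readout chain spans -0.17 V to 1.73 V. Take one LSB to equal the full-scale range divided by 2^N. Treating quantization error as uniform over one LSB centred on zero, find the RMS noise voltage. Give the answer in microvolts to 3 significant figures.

Full-scale range = 1.73 V − (-0.17 V) = 1.9 V.
LSB = 1.9 V ÷ 2^14 = 1.9/16384 V = 115.97 µV.
σ_q = LSB/√12 = 115.97 µV/3.4641 = 33.5 µV.

33.5 µV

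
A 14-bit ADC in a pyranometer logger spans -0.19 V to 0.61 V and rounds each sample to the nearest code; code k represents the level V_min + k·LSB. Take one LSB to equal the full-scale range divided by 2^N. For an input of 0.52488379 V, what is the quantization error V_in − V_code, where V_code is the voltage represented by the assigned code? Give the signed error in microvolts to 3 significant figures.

−8.79 µV

Full-scale range = 0.61 V − (-0.19 V) = 0.8 V. LSB = 0.8 V / 2^14 ≈ 48.83 µV.
(V_in − V_min)/LSB = (0.52488379 − (-0.19)) × 16384/0.8 = 14640.8200 → nearest code k = 14641.
V_code = -0.19 + (14641/16384) × 0.8 = 0.52489257813 V.
e = 0.52488379 − (0.52489257813) = −8.79 µV.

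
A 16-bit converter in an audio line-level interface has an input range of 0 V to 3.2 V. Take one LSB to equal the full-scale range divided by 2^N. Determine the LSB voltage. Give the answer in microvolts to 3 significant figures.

Range is 3.2 V.
Number of codes = 2^16 = 65536.
LSB = 3.2 V ÷ 2^16 = 3.2/65536 V = 48.8 µV.

48.8 µV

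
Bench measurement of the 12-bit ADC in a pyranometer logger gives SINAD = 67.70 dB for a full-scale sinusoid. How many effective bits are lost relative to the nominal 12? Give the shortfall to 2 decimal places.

1.05 bits

Effective bits = (67.70 − 1.76)/6.02 = 10.9535.
12 − 10.9535 = 1.05 bits below nominal.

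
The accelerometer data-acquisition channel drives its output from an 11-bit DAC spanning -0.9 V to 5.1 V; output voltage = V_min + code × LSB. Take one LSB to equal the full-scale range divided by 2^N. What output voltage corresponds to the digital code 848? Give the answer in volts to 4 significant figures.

Range = 5.1 − (-0.9) = 6 V. LSB = 6 V / 2^11.
V_out = -0.9 + 848 × (6/2048) V
      = -0.9 + 2.48438 = 1.58438 V.

1.584 V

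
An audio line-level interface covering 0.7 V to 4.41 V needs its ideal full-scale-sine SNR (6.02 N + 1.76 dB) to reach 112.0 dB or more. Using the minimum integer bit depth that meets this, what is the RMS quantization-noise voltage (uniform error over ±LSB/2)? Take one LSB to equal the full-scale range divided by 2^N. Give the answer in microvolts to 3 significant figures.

2.04 µV

Range = 4.41 − (0.7) = 3.71 V.
6.02 N + 1.76 ≥ 112.0 gives N ≥ 18.312, so the minimum integer is 19.
LSB = 3.71 V / 2^19 = 7.0763 µV.
V_rms = LSB/√12 = 2.04 µV.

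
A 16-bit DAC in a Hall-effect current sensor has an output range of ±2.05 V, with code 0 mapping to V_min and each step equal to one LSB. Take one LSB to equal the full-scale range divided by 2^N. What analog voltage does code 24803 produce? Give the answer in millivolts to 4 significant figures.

Full-scale range = 2.05 V − (-2.05 V) = 4.1 V. LSB = 4.1 V / 2^16.
V_out = -2.05 + 24803 × (4.1/65536) V
      = -2.05 + 1.55170 = -0.498299 V.

-498.3 mV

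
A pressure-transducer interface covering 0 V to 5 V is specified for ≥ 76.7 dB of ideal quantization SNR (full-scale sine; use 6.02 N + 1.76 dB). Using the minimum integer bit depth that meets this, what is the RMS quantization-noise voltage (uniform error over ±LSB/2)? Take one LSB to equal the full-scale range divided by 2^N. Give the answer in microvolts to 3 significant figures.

V_FS = 5 V.
Solving 6.02 N ≥ 76.7 − 1.76: N ≥ 12.449. Round up → N = 13.
LSB = 5 V / 2^13 = 0.61035 mV.
RMS noise = LSB/√12 = 176 µV.

176 µV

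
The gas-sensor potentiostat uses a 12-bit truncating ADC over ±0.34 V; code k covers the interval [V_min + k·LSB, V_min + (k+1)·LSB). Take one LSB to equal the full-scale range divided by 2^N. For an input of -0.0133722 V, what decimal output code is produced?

Full-scale range = 0.34 V − (-0.34 V) = 0.68 V. LSB = 0.68 V / 2^12 ≈ 166.0 µV.
(V_in − V_min) × 2^12/range = (-0.0133722 − (-0.34)) × 4096/0.68 = 1967.452.
Floor → code = 1967.

1967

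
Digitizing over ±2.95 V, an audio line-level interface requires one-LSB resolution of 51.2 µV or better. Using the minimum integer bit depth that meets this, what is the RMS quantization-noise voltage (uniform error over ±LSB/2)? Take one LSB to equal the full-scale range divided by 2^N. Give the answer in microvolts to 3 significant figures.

Range = 2.95 − (-2.95) = 5.9 V.
Need 2^N ≥ 5.9 V / 51.2 µV = 115200 → N_min = 17.
LSB = 5.9 V ÷ 2^17 = 5.9/131072 V = 45.013 µV.
RMS noise = LSB/√12 = 13.0 µV.

13.0 µV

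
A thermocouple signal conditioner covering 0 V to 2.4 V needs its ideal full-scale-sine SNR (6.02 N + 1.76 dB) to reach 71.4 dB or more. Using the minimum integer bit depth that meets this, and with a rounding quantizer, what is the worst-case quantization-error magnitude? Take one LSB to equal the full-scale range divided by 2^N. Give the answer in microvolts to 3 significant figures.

293 µV

Full-scale range = 2.4 V.
Solving 6.02 N ≥ 71.4 − 1.76: N ≥ 11.568. Round up → N = 12.
One LSB is 2.4 V / 4096 = 0.58594 mV.
Max error for round-to-nearest is LSB/2 = 293 µV.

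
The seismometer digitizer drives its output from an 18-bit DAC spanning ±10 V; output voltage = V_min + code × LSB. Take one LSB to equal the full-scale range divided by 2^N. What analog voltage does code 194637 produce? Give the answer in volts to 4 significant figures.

Full-scale range = 10 V − (-10 V) = 20 V. LSB = 20 V / 2^18.
V_out = -10 + 194637 × (20/262144) V
      = -10 + 14.8496 = 4.84962 V.

4.850 V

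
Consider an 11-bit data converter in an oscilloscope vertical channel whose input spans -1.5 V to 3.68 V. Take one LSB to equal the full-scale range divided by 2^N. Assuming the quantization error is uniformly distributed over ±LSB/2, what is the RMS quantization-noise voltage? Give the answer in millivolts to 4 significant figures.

Full-scale range = 3.68 V − (-1.5 V) = 5.18 V.
One LSB is 5.18 V / 2048 = 2.52930 mV.
For a uniform distribution on [−LSB/2, +LSB/2], V_rms = LSB/√12 = 2.52930 mV/3.4641 = 0.7301 mV.

0.7301 mV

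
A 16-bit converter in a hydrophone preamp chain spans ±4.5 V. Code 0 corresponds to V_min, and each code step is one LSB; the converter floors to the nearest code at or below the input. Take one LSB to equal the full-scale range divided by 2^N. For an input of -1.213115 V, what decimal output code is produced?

Span: 4.5 V − (-4.5 V) = 9 V. LSB = 9 V / 2^16 ≈ 137.3 µV.
V_in − V_min = -1.213115 − (-4.5) = 3.286885 V.
Divide by LSB: 3.286885 × 65536/9 = 23934.3662.
Truncating gives code 23934.

23934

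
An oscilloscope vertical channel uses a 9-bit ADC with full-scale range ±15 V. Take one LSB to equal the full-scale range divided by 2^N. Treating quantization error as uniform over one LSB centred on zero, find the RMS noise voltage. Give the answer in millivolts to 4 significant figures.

16.91 mV

Span: 15 V − (-15 V) = 30 V.
LSB = 30 V ÷ 2^9 = 30/512 V = 58.5938 mV.
RMS of a uniform error over width LSB is LSB/√12 = 16.91 mV.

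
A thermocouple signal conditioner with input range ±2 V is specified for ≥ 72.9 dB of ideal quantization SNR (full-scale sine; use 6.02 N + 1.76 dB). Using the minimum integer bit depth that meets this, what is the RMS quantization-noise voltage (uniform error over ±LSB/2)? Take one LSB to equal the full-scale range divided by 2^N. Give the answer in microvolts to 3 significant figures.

282 µV

The full-scale span is 2 − (-2) = 4 V.
6.02 N + 1.76 ≥ 72.9 gives N ≥ 11.817, so the minimum integer is 12.
LSB = 4 V ÷ 2^12 = 4/4096 V = 0.97656 mV.
V_rms = LSB/√12 = 282 µV.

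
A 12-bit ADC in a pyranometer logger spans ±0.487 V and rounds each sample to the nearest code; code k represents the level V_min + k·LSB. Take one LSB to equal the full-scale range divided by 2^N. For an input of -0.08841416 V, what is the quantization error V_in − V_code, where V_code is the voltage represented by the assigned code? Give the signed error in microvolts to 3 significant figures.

+44.8 µV

Full-scale range = 0.487 V − (-0.487 V) = 0.974 V. LSB = 0.974 V / 2^12 ≈ 237.8 µV.
(-0.08841416 − (-0.487)) / LSB = 0.39858584 × 4096/0.974 = 1676.1885. Nearest integer: k = 1676.
V_code = -0.487 + (1676/4096) × 0.974 = -0.08845898438 V.
Error = V_in − V_code = -0.08841416 − (-0.08845898438) = +44.8 µV.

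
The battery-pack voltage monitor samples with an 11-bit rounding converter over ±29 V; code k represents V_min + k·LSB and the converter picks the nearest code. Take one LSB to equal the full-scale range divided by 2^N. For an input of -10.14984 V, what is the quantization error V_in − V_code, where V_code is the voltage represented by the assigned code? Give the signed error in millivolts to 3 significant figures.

−11.2 mV

Full-scale range = 29 V − (-29 V) = 58 V. LSB = 58 V / 2^11 ≈ 28.32 mV.
Position in LSBs: (-10.14984 − (-29)) × 2048/58 = 665.6056; rounding gives k = 666.
V_code = -29 + (666/2048) × 58 = -10.13867188 V.
e = -10.14984 − (-10.13867188) = −11.2 mV.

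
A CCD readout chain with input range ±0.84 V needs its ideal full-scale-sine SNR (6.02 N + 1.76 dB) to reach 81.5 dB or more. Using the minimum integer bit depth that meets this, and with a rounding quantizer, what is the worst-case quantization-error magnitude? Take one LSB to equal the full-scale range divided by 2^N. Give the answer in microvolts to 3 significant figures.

51.3 µV

Range = 0.84 − (-0.84) = 1.68 V.
Solving 6.02 N ≥ 81.5 − 1.76: N ≥ 13.246. Round up → N = 14.
LSB = 1.68 V ÷ 2^14 = 1.68/16384 V = 102.54 µV.
|e|_max = LSB/2 = 51.3 µV.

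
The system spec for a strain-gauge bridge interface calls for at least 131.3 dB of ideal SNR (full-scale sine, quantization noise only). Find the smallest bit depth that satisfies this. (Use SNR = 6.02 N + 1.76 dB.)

Solving 6.02 N ≥ 131.3 − 1.76: N ≥ 21.518. Round up → N = 22.

22 bits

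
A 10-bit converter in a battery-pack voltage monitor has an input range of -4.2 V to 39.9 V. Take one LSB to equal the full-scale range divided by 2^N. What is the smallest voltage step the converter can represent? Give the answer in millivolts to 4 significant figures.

Range = 39.9 − (-4.2) = 44.1 V.
There are 2^10 = 1024 steps.
LSB = 44.1 V ÷ 2^10 = 44.1/1024 V = 43.07 mV.

43.07 mV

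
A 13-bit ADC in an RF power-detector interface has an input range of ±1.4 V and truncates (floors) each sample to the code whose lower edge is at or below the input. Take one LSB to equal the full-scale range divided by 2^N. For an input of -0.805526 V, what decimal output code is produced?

The full-scale span is 1.4 − (-1.4) = 2.8 V. LSB = 2.8 V / 2^13 ≈ 341.8 µV.
code = ⌊(V_in − V_min)/LSB⌋ = ⌊(V_in − V_min) × 2^13 / range⌋
     = ⌊(-0.805526 − (-1.4)) × 8192 / 2.8⌋ = ⌊0.594474 × 8192/2.8⌋
     = ⌊1739.261⌋ = 1739.

1739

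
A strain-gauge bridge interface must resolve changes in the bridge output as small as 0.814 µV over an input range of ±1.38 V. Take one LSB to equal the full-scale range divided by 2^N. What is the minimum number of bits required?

22 bits

Full-scale range = 1.38 V − (-1.38 V) = 2.76 V.
Required number of levels: 2.76/0.814 µV = 3.3907e6; smallest N with 2^N ≥ that is 22.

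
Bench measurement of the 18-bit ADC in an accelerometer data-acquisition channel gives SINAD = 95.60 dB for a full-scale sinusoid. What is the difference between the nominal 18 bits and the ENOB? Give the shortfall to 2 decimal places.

2.41 bits

Effective bits = (95.60 − 1.76)/6.02 = 15.5880.
Shortfall = 18 − 15.5880 = 2.4120 bits.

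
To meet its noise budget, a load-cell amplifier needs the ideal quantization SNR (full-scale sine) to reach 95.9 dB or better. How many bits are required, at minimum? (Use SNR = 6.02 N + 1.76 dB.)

Required N = ⌈(95.9 − 1.76)/6.02⌉ = ⌈15.638⌉ = 16.

16 bits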